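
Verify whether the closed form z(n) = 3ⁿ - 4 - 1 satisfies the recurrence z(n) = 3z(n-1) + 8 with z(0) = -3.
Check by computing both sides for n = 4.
From the recurrence with z(0) = -3:
  z(0) = -3, z(1) = -1, z(2) = 5, z(3) = 23, z(4) = 77
  so the recurrence gives z(4) = 77.
From the proposed closed form z(n) = 3ⁿ - 4 - 1:
  z(4) = 76.
The recurrence gives 77 but the closed form gives 76, so the closed form does not satisfy the recurrence.

No, the closed form is incorrect.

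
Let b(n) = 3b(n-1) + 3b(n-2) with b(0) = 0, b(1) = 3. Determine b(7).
Computing the sequence terms:
0, 3, 9, 36, 135, 513, 1944, 7371

7371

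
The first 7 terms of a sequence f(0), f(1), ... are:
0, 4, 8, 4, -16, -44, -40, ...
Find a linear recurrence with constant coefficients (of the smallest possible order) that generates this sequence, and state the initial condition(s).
Look for the lowest-order linear relation among consecutive terms.
Observation: f(n) - 2·f(n-1) - (-3)·f(n-2) = 0 holds for the shown terms, and no order-1 relation f(n) = α·f(n-1) + β fits.
Check at n=3: 2·8 + (-3)·4 = 4. ✓

f(n) = 2f(n-1) - 3f(n-2), f(0) = 0, f(1) = 4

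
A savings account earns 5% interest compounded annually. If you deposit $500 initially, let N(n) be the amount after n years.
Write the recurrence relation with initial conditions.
Each year the balance grows by 5%, i.e. is multiplied by 1 + 5/100 = 1.05, so N(n) = 1.05 × N(n-1). The initial deposit gives N(0) = 500.
Unrolling gives the closed form N(n) = 500 × (1.05)ⁿ.

N(n) = 1.05 × N(n-1), N(0) = 500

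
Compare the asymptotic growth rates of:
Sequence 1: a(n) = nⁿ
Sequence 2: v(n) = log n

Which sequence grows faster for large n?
Comparing growth rates:
Growth-rate hierarchy: log n ≺ any polynomial ≺ any exponential cⁿ (c>1) ≺ n! ≺ nⁿ.
super-exponential nⁿ dominates logarithmic asymptotically.

a(n) grows faster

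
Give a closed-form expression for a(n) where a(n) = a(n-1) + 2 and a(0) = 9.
Recurrence: a(n) = a(n-1) + 2, initial: a(0) = 9.
Each step adds 2, so a(n) = a(0) + 2n = 2n + 9.

a(n) = 2n + 9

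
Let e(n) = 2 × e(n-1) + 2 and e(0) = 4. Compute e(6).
Computing step by step:
e(0) = 4
e(1) = 2 × 4 + 2 = 10
e(2) = 2 × 10 + 2 = 22
e(3) = 2 × 22 + 2 = 46
e(4) = 2 × 46 + 2 = 94
e(5) = 2 × 94 + 2 = 190
e(6) = 2 × 190 + 2 = 382

382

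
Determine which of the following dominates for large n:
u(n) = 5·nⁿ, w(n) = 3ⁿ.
Comparing growth rates:
Growth-rate hierarchy: log n ≺ any polynomial ≺ any exponential cⁿ (c>1) ≺ n! ≺ nⁿ.
super-exponential nⁿ dominates exponential base 3 asymptotically.

u(n) grows faster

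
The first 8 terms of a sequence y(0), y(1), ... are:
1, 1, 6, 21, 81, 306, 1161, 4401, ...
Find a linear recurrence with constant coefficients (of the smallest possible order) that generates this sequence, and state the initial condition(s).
Look for the lowest-order linear relation among consecutive terms.
Observation: y(n) - 3·y(n-1) - (3)·y(n-2) = 0 holds for the shown terms, and no order-1 relation y(n) = α·y(n-1) + β fits.
Check at n=3: 3·6 + (3)·1 = 21. ✓

y(n) = 3y(n-1) + 3y(n-2), y(0) = 1, y(1) = 1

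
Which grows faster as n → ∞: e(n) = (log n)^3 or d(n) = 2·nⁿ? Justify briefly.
Comparing growth rates:
Growth-rate hierarchy: log n ≺ any polynomial ≺ any exponential cⁿ (c>1) ≺ n! ≺ nⁿ.
super-exponential nⁿ dominates polylogarithmic (log n)^3 asymptotically.

d(n) grows faster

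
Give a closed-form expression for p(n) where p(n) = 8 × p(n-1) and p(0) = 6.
Recurrence: p(n) = 8 × p(n-1), initial: p(0) = 6.
Each term is 8 times the previous, so this is geometric with ratio 8. After n steps: p(n) = p(0)·8ⁿ = 6·8ⁿ.

p(n) = 6·8ⁿ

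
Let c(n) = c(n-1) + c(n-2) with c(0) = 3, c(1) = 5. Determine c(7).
Computing the sequence terms:
3, 5, 8, 13, 21, 34, 55, 89

89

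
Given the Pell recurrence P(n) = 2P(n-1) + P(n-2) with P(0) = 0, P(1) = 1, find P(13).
Computing the sequence terms:
0, 1, 2, 5, 12, 29, 70, 169, 408, 985, 2378, 5741, 13860, 33461

33461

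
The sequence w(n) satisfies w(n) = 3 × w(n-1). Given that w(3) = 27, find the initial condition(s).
In general w(n) = 3ⁿ · w(0). At n = 3: w(0) = w(3) / 3^3 = 27 / 27 = 1.

w(0) = 1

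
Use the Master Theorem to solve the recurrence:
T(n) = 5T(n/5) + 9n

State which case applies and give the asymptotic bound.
Master Theorem template: T(n) = a·T(n/b) + f(n).
Here: a=5, b=5, f(n)=9n
Compute log_b(a) = log_5(5) = 1.
f(n) = 9n = Θ(n). Case 2: T(n) = Θ(n log n).

Case 2: T(n) = Θ(n log n)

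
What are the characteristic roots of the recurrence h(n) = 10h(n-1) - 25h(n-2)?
Substitute h(n) = rⁿ and divide through by rⁿ⁻²: r² - 10r + 25 = 0
Factor: (r - 5)² = 0, so r = 5 (double root).
General solution: h(n) = (A + Bn)·5ⁿ

Characteristic: r² - 10r + 25 = 0, Roots: r = 5 (double root)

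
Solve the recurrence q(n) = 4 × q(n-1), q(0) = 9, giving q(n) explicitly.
Recurrence: q(n) = 4 × q(n-1), initial: q(0) = 9.
Each term is 4 times the previous, so this is geometric with ratio 4. After n steps: q(n) = q(0)·4ⁿ = 9·4ⁿ.

q(n) = 9·4ⁿ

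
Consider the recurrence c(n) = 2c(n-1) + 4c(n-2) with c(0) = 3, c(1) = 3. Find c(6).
Computing the sequence terms:
3, 3, 18, 48, 168, 528, 1728

1728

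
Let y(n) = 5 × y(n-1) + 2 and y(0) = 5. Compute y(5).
Computing step by step:
y(0) = 5
y(1) = 5 × 5 + 2 = 27
y(2) = 5 × 27 + 2 = 137
y(3) = 5 × 137 + 2 = 687
y(4) = 5 × 687 + 2 = 3437
y(5) = 5 × 3437 + 2 = 17187

17187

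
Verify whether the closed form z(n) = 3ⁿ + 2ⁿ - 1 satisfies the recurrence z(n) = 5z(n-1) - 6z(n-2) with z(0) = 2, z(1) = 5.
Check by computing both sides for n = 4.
From the recurrence with z(0) = 2, z(1) = 5:
  z(0) = 2, z(1) = 5, z(2) = 13, z(3) = 35, z(4) = 97
  so the recurrence gives z(4) = 97.
From the proposed closed form z(n) = 3ⁿ + 2ⁿ - 1:
  z(4) = 96.
The recurrence gives 97 but the closed form gives 96, so the closed form does not satisfy the recurrence.

No, the closed form is incorrect.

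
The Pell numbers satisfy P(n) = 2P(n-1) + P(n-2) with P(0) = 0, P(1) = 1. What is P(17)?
Computing the sequence terms:
0, 1, 2, 5, 12, 29, 70, 169, 408, 985, 2378, 5741, 13860, 33461, 80782, 195025, 470832, 1136689

1136689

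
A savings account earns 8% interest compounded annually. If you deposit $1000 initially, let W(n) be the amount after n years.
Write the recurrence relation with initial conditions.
Each year the balance grows by 8%, i.e. is multiplied by 1 + 8/100 = 1.08, so W(n) = 1.08 × W(n-1). The initial deposit gives W(0) = 1000.
Unrolling gives the closed form W(n) = 1000 × (1.08)ⁿ.

W(n) = 1.08 × W(n-1), W(0) = 1000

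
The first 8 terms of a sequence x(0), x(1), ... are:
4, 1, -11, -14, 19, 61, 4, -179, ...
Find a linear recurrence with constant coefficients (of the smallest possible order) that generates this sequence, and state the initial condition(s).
Look for the lowest-order linear relation among consecutive terms.
Observation: x(n) - 1·x(n-1) - (-3)·x(n-2) = 0 holds for the shown terms, and no order-1 relation x(n) = α·x(n-1) + β fits.
Check at n=3: 1·-11 + (-3)·1 = -14. ✓

x(n) = x(n-1) - 3x(n-2), x(0) = 4, x(1) = 1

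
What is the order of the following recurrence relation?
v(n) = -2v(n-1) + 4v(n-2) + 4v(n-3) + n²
The order is the largest lag k for which v(n-k) appears. Here the deepest term is v(n-3) (the n² term is non-homogeneous and does not affect the order), so the order is 3.

Order 3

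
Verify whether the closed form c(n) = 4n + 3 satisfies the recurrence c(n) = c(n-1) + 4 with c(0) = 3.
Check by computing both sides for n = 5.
From the recurrence with c(0) = 3:
  c(0) = 3, c(1) = 7, c(2) = 11, c(3) = 15, c(4) = 19, c(5) = 23
  so the recurrence gives c(5) = 23.
From the proposed closed form c(n) = 4n + 3:
  c(5) = 23.
Both sides give 23 at n = 5, and the initial condition(s) match, so the closed form is consistent.

Yes, the closed form is correct.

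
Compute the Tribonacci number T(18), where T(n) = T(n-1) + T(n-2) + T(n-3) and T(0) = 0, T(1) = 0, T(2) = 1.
Computing the sequence terms:
0, 0, 1, 1, 2, 4, 7, 13, 24, 44, 81, 149, 274, 504, 927, 1705, 3136, 5768, 10609

10609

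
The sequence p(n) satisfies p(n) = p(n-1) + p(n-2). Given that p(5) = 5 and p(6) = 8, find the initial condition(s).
Work backwards using p(k) = p(k+2) - p(k+1):
p(4) = p(6) - p(5) = 8 - 5 = 3
p(3) = p(5) - p(4) = 5 - 3 = 2
p(2) = p(4) - p(3) = 3 - 2 = 1
p(1) = p(3) - p(2) = 2 - 1 = 1
p(0) = p(2) - p(1) = 1 - 1 = 0

p(0) = 0, p(1) = 1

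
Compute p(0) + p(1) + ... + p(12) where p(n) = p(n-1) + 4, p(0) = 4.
Computing the sequence terms: 4, 8, 12, 16, 20, 24, 28, 32, 36, 40, 44, 48, 52
Adding these values together:

364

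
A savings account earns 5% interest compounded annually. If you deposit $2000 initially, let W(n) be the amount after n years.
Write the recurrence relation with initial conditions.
Each year the balance grows by 5%, i.e. is multiplied by 1 + 5/100 = 1.05, so W(n) = 1.05 × W(n-1). The initial deposit gives W(0) = 2000.
Unrolling gives the closed form W(n) = 2000 × (1.05)ⁿ.

W(n) = 1.05 × W(n-1), W(0) = 2000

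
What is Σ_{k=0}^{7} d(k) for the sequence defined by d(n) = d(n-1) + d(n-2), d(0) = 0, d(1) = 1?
Computing the sequence terms: 0, 1, 1, 2, 3, 5, 8, 13
Adding these values together:

33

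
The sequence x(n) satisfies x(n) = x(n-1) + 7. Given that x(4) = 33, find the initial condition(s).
x(4) = x(0) + 4·7, so x(0) = 33 - 28 = 5.

x(0) = 5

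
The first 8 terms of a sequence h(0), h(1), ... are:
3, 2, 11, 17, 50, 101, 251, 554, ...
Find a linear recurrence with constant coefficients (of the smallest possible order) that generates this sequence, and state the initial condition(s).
Look for the lowest-order linear relation among consecutive terms.
Observation: h(n) - 1·h(n-1) - (3)·h(n-2) = 0 holds for the shown terms, and no order-1 relation h(n) = α·h(n-1) + β fits.
Check at n=3: 1·11 + (3)·2 = 17. ✓

h(n) = h(n-1) + 3h(n-2), h(0) = 3, h(1) = 2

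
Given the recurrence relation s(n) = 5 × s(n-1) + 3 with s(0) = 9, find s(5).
Computing step by step:
s(0) = 9
s(1) = 5 × 9 + 3 = 48
s(2) = 5 × 48 + 3 = 243
s(3) = 5 × 243 + 3 = 1218
s(4) = 5 × 1218 + 3 = 6093
s(5) = 5 × 6093 + 3 = 30468

30468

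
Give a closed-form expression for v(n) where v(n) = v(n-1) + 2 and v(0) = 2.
Recurrence: v(n) = v(n-1) + 2, initial: v(0) = 2.
Each step adds 2, so v(n) = v(0) + 2n = 2n + 2.

v(n) = 2n + 2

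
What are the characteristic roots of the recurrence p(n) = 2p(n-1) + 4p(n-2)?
Substitute p(n) = rⁿ and divide through by rⁿ⁻²: r² - 2r - 4 = 0
Discriminant: 2² + 4·4 = 20, not a perfect square, so by the quadratic formula r = (2 ± √20)/2.
General solution: p(n) = A·r₁ⁿ + B·r₂ⁿ where r₁,r₂ = (2 ± √20)/2

Characteristic: r² - 2r - 4 = 0, Roots: r = (2 ± √20)/2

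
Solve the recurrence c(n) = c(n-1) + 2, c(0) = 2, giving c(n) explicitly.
Recurrence: c(n) = c(n-1) + 2, initial: c(0) = 2.
Each step adds 2, so c(n) = c(0) + 2n = 2n + 2.

c(n) = 2n + 2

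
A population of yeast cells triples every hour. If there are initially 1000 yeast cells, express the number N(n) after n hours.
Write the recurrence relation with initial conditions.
Each hour multiplies the count by 3, so the count after n hours depends only on the count after n-1 hours: N(n) = 3 × N(n-1). The starting count gives N(0) = 1000.
Unrolling n times gives the closed form N(n) = 1000 × 3ⁿ.

N(n) = 3 × N(n-1), N(0) = 1000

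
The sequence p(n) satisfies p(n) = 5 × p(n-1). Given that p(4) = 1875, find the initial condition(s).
In general p(n) = 5ⁿ · p(0). At n = 4: p(0) = p(4) / 5^4 = 1875 / 625 = 3.

p(0) = 3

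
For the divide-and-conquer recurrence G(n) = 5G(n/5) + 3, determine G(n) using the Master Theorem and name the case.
Master Theorem template: G(n) = a·G(n/b) + f(n).
Here: a=5, b=5, f(n)=3
Compute log_b(a) = log_5(5) = 1.
f(n) = 3 = O(n^(1-ε)) with ε = 1. Case 1: G(n) = Θ(n^log_b(a)) = Θ(n).

Case 1: G(n) = Θ(n)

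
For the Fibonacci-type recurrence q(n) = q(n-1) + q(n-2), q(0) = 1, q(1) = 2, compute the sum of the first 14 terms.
Computing the sequence terms: 1, 2, 3, 5, 8, 13, 21, 34, 55, 89, 144, 233, 377, 610
Adding these values together:

1595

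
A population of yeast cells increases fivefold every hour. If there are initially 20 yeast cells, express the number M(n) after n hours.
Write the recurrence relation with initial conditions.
Each hour multiplies the count by 5, so the count after n hours depends only on the count after n-1 hours: M(n) = 5 × M(n-1). The starting count gives M(0) = 20.
Unrolling n times gives the closed form M(n) = 20 × 5ⁿ.

M(n) = 5 × M(n-1), M(0) = 20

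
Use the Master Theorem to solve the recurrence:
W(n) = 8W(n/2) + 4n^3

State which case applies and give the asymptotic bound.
Master Theorem template: W(n) = a·W(n/b) + f(n).
Here: a=8, b=2, f(n)=4n^3
Compute log_b(a) = log_2(8) = 3.
f(n) = 4n^3 = Θ(n^3). Case 2: W(n) = Θ(n^3 log n).

Case 2: W(n) = Θ(n^3 log n)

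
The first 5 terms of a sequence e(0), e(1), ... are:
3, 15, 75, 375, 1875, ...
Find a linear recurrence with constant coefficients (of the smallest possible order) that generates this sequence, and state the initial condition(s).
Look for the lowest-order linear relation among consecutive terms.
Observation: each term is 5× the previous.
Check at n=2: 5·15 = 75. ✓

e(n) = 5 × e(n-1), e(0) = 3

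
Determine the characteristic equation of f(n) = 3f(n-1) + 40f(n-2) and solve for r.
Substitute f(n) = rⁿ and divide through by rⁿ⁻²: r² - 3r - 40 = 0
Factor: (r - 8)(r + 5) = 0, so r = 8, -5.
General solution: f(n) = A·8ⁿ + B·(-5)ⁿ

Characteristic: r² - 3r - 40 = 0, Roots: r = 8, -5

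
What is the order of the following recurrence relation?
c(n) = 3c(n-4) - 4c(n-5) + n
The order is the largest lag k for which c(n-k) appears. Here the deepest term is c(n-5) (the n term is non-homogeneous and does not affect the order), so the order is 5.

Order 5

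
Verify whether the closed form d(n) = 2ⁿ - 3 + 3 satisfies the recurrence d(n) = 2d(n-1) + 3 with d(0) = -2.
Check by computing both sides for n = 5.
From the recurrence with d(0) = -2:
  d(0) = -2, d(1) = -1, d(2) = 1, d(3) = 5, d(4) = 13, d(5) = 29
  so the recurrence gives d(5) = 29.
From the proposed closed form d(n) = 2ⁿ - 3 + 3:
  d(5) = 32.
The recurrence gives 29 but the closed form gives 32, so the closed form does not satisfy the recurrence.

No, the closed form is incorrect.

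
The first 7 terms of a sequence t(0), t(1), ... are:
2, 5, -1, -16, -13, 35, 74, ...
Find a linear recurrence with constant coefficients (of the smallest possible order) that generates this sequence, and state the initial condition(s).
Look for the lowest-order linear relation among consecutive terms.
Observation: t(n) - 1·t(n-1) - (-3)·t(n-2) = 0 holds for the shown terms, and no order-1 relation t(n) = α·t(n-1) + β fits.
Check at n=3: 1·-1 + (-3)·5 = -16. ✓

t(n) = t(n-1) - 3t(n-2), t(0) = 2, t(1) = 5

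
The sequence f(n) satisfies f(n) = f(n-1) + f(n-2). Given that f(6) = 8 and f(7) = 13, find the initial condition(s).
Work backwards using f(k) = f(k+2) - f(k+1):
f(5) = f(7) - f(6) = 13 - 8 = 5
f(4) = f(6) - f(5) = 8 - 5 = 3
f(3) = f(5) - f(4) = 5 - 3 = 2
f(2) = f(4) - f(3) = 3 - 2 = 1
f(1) = f(3) - f(2) = 2 - 1 = 1
f(0) = f(2) - f(1) = 1 - 1 = 0

f(0) = 0, f(1) = 1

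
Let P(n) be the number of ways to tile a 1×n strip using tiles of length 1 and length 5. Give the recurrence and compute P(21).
Condition on the last tile: it has length 1 (leaving a 1×(n-1) strip) or length 5 (leaving a 1×(n-5) strip), so P(n) = P(n-1) + P(n-5) (order-5 linear recurrence).
For 0 ≤ i < 5 only unit tiles fit, so P(i) = 1.
Iterating the recurrence: P(5) = 2, P(6) = 3, P(7) = 4, P(8) = 5, P(9) = 6, P(10) = 8, P(11) = 11, P(12) = 15, P(13) = 20, P(14) = 26, P(15) = 34, P(16) = 45, P(17) = 60, P(18) = 80, P(19) = 106, P(20) = 140, P(21) = 185.

P(n) = P(n-1) + P(n-5), with P(i) = 1 for 0 ≤ i < 5; P(21) = 185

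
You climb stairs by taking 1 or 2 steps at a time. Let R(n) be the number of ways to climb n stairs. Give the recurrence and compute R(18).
Condition on the size of the last step (1 to 2): before it there were n-1, …, n-2 stairs climbed, and these cases are disjoint, so R(n) = R(n-1) + R(n-2) (Fibonacci-type sequence).
Initial conditions by direct count (compositions of i into parts ≤ 2): R(1) = 1; R(2) = 2.
Iterating the recurrence: R(3) = 3, R(4) = 5, R(5) = 8, R(6) = 13, R(7) = 21, R(8) = 34, R(9) = 55, R(10) = 89, R(11) = 144, R(12) = 233, R(13) = 377, R(14) = 610, R(15) = 987, R(16) = 1597, R(17) = 2584, R(18) = 4181.

R(n) = R(n-1) + R(n-2), R(1) = 1, R(2) = 2; R(18) = 4181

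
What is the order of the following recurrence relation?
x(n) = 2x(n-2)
The order is the largest lag k for which x(n-k) appears. Here the deepest term is x(n-2), so the order is 2.

Order 2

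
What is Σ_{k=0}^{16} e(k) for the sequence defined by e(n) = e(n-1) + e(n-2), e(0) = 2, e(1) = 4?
Computing the sequence terms: 2, 4, 6, 10, 16, 26, 42, 68, 110, 178, 288, 466, 754, 1220, 1974, 3194, 5168
Adding these values together:

13526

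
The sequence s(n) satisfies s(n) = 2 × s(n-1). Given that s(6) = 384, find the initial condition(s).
In general s(n) = 2ⁿ · s(0). At n = 6: s(0) = s(6) / 2^6 = 384 / 64 = 6.

s(0) = 6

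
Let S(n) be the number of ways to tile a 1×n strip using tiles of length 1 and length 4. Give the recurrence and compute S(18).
Condition on the last tile: it has length 1 (leaving a 1×(n-1) strip) or length 4 (leaving a 1×(n-4) strip), so S(n) = S(n-1) + S(n-4) (order-4 linear recurrence).
For 0 ≤ i < 4 only unit tiles fit, so S(i) = 1.
Iterating the recurrence: S(4) = 2, S(5) = 3, S(6) = 4, S(7) = 5, S(8) = 7, S(9) = 10, S(10) = 14, S(11) = 19, S(12) = 26, S(13) = 36, S(14) = 50, S(15) = 69, S(16) = 95, S(17) = 131, S(18) = 181.

S(n) = S(n-1) + S(n-4), with S(i) = 1 for 0 ≤ i < 4; S(18) = 181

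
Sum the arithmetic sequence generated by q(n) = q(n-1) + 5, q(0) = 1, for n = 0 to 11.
Computing the sequence terms: 1, 6, 11, 16, 21, 26, 31, 36, 41, 46, 51, 56
Adding these values together:

342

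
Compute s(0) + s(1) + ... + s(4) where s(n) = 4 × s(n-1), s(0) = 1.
Computing the sequence terms: 1, 4, 16, 64, 256
Adding these values together:

341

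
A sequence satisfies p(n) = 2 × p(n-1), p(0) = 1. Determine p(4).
Computing step by step:
p(0) = 1
p(1) = 2 × 1 = 2
p(2) = 2 × 2 = 4
p(3) = 2 × 4 = 8
p(4) = 2 × 8 = 16

16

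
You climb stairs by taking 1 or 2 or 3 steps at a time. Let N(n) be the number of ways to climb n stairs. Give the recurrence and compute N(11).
Condition on the size of the last step (1 to 3): before it there were n-1, …, n-3 stairs climbed, and these cases are disjoint, so N(n) = N(n-1) + N(n-2) + N(n-3) (order-3 linear recurrence).
Initial conditions by direct count (compositions of i into parts ≤ 3): N(1) = 1; N(2) = 2; N(3) = 4.
Iterating the recurrence: N(4) = 7, N(5) = 13, N(6) = 24, N(7) = 44, N(8) = 81, N(9) = 149, N(10) = 274, N(11) = 504.

N(n) = N(n-1) + N(n-2) + N(n-3), N(1) = 1, N(2) = 2, N(3) = 4; N(11) = 504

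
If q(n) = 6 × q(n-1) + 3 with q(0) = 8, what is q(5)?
Computing step by step:
q(0) = 8
q(1) = 6 × 8 + 3 = 51
q(2) = 6 × 51 + 3 = 309
q(3) = 6 × 309 + 3 = 1857
q(4) = 6 × 1857 + 3 = 11145
q(5) = 6 × 11145 + 3 = 66873

66873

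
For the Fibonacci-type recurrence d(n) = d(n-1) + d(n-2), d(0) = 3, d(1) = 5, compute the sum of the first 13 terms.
Computing the sequence terms: 3, 5, 8, 13, 21, 34, 55, 89, 144, 233, 377, 610, 987
Adding these values together:

2579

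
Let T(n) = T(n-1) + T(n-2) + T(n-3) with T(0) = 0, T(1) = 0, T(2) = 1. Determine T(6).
Computing the sequence terms:
0, 0, 1, 1, 2, 4, 7

7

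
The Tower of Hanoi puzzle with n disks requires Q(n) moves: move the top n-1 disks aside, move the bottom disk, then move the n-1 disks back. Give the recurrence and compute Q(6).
Moving n disks = move the top n-1 disks aside (Q(n-1) moves) + move the largest disk (1 move) + move the n-1 disks back on top (Q(n-1) moves), so Q(n) = 2Q(n-1) + 1, with Q(1) = 1 (a single disk takes one move).
First terms: 1, 3, 7, 15, 31, 63, … — each is one less than a power of 2. Indeed Q(n) + 1 = 2(Q(n-1) + 1) with Q(1) + 1 = 2, so Q(n) + 1 = 2ⁿ and Q(n) = 2ⁿ - 1.
Hence Q(6) = 2^6 - 1 = 64 - 1 = 63.

Q(n) = 2Q(n-1) + 1, Q(1) = 1; Q(6) = 63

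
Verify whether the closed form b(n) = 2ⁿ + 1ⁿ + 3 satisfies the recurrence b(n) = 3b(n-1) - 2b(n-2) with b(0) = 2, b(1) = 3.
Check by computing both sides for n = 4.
From the recurrence with b(0) = 2, b(1) = 3:
  b(0) = 2, b(1) = 3, b(2) = 5, b(3) = 9, b(4) = 17
  so the recurrence gives b(4) = 17.
From the proposed closed form b(n) = 2ⁿ + 1ⁿ + 3:
  b(4) = 20.
The recurrence gives 17 but the closed form gives 20, so the closed form does not satisfy the recurrence.

No, the closed form is incorrect.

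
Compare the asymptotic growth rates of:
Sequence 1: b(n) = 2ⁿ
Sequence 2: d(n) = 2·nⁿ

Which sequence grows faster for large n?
Comparing growth rates:
Growth-rate hierarchy: log n ≺ any polynomial ≺ any exponential cⁿ (c>1) ≺ n! ≺ nⁿ.
super-exponential nⁿ dominates exponential base 2 asymptotically.

d(n) grows faster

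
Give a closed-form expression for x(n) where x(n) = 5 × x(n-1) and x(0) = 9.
Recurrence: x(n) = 5 × x(n-1), initial: x(0) = 9.
Each term is 5 times the previous, so this is geometric with ratio 5. After n steps: x(n) = x(0)·5ⁿ = 9·5ⁿ.

x(n) = 9·5ⁿ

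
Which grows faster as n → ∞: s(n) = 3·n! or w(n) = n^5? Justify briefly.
Comparing growth rates:
Growth-rate hierarchy: log n ≺ any polynomial ≺ any exponential cⁿ (c>1) ≺ n! ≺ nⁿ.
factorial dominates polynomial degree 5 asymptotically.

s(n) grows faster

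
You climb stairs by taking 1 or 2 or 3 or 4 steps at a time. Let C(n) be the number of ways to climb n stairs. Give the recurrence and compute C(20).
Condition on the size of the last step (1 to 4): before it there were n-1, …, n-4 stairs climbed, and these cases are disjoint, so C(n) = C(n-1) + C(n-2) + C(n-3) + C(n-4) (order-4 linear recurrence).
Initial conditions by direct count (compositions of i into parts ≤ 4): C(1) = 1; C(2) = 2; C(3) = 4; C(4) = 8.
Iterating the recurrence: C(5) = 15, C(6) = 29, C(7) = 56, C(8) = 108, C(9) = 208, C(10) = 401, C(11) = 773, C(12) = 1490, C(13) = 2872, C(14) = 5536, C(15) = 10671, C(16) = 20569, C(17) = 39648, C(18) = 76424, C(19) = 147312, C(20) = 283953.

C(n) = C(n-1) + C(n-2) + C(n-3) + C(n-4), C(1) = 1, C(2) = 2, C(3) = 4, C(4) = 8; C(20) = 283953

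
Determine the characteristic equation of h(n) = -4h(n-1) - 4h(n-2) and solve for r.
Substitute h(n) = rⁿ and divide through by rⁿ⁻²: r² + 4r + 4 = 0
Factor: (r + 2)² = 0, so r = -2 (double root).
General solution: h(n) = (A + Bn)·(-2)ⁿ

Characteristic: r² + 4r + 4 = 0, Roots: r = -2 (double root)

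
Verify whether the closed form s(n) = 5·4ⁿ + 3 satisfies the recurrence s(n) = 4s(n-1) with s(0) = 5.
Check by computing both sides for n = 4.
From the recurrence with s(0) = 5:
  s(0) = 5, s(1) = 20, s(2) = 80, s(3) = 320, s(4) = 1280
  so the recurrence gives s(4) = 1280.
From the proposed closed form s(n) = 5·4ⁿ + 3:
  s(4) = 1283.
The recurrence gives 1280 but the closed form gives 1283, so the closed form does not satisfy the recurrence.

No, the closed form is incorrect.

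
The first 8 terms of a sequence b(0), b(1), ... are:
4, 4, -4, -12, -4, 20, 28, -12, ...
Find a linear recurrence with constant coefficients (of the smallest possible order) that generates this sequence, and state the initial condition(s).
Look for the lowest-order linear relation among consecutive terms.
Observation: b(n) - 1·b(n-1) - (-2)·b(n-2) = 0 holds for the shown terms, and no order-1 relation b(n) = α·b(n-1) + β fits.
Check at n=3: 1·-4 + (-2)·4 = -12. ✓

b(n) = b(n-1) - 2b(n-2), b(0) = 4, b(1) = 4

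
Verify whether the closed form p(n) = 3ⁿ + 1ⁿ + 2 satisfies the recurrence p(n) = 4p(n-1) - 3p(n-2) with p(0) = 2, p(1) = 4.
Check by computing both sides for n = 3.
From the recurrence with p(0) = 2, p(1) = 4:
  p(0) = 2, p(1) = 4, p(2) = 10, p(3) = 28
  so the recurrence gives p(3) = 28.
From the proposed closed form p(n) = 3ⁿ + 1ⁿ + 2:
  p(3) = 30.
The recurrence gives 28 but the closed form gives 30, so the closed form does not satisfy the recurrence.

No, the closed form is incorrect.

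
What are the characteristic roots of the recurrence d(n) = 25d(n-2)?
Substitute d(n) = rⁿ and divide through by rⁿ⁻²: r² - 25 = 0
Factor: (r + 5)(r - 5) = 0, so r = -5, 5.
General solution: d(n) = A·(-5)ⁿ + B·5ⁿ

Characteristic: r² - 25 = 0, Roots: r = -5, 5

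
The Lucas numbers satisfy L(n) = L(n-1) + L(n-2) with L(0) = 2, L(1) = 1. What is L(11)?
Computing the sequence terms:
2, 1, 3, 4, 7, 11, 18, 29, 47, 76, 123, 199

199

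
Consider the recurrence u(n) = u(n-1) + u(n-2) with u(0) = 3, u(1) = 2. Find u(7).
Computing the sequence terms:
3, 2, 5, 7, 12, 19, 31, 50

50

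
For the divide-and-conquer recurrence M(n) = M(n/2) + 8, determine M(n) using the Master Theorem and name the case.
Master Theorem template: M(n) = a·M(n/b) + f(n).
Here: a=1, b=2, f(n)=8
Compute log_b(a) = log_2(1) = 0.
f(n) = 8 = Θ(1). Case 2: M(n) = Θ(log n).

Case 2: M(n) = Θ(log n)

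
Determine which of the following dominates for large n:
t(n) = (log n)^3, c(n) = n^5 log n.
Comparing growth rates:
Growth-rate hierarchy: log n ≺ any polynomial ≺ any exponential cⁿ (c>1) ≺ n! ≺ nⁿ.
polynomial degree 5 (with log factor) dominates polylogarithmic (log n)^3 asymptotically.

c(n) grows faster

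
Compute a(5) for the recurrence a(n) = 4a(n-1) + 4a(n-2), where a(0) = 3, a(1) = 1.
Computing the sequence terms:
3, 1, 16, 68, 336, 1616

1616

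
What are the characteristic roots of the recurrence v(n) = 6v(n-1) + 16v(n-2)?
Substitute v(n) = rⁿ and divide through by rⁿ⁻²: r² - 6r - 16 = 0
Factor: (r - 8)(r + 2) = 0, so r = 8, -2.
General solution: v(n) = A·8ⁿ + B·(-2)ⁿ

Characteristic: r² - 6r - 16 = 0, Roots: r = 8, -2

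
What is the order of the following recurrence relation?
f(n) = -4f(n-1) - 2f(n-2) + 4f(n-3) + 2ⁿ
The order is the largest lag k for which f(n-k) appears. Here the deepest term is f(n-3) (the 2ⁿ term is non-homogeneous and does not affect the order), so the order is 3.

Order 3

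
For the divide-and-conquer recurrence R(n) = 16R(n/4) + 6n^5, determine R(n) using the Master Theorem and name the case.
Master Theorem template: R(n) = a·R(n/b) + f(n).
Here: a=16, b=4, f(n)=6n^5
Compute log_b(a) = log_4(16) = 2.
f(n) = 6n^5 = Ω(n^(2+ε)) with ε = 3, and the regularity condition holds (a·f(n/b) = (a/b^5)·f(n) with a/b^5 = 4^-3 < 1). Case 3: R(n) = Θ(f(n)) = Θ(n^5).

Case 3: R(n) = Θ(n^5)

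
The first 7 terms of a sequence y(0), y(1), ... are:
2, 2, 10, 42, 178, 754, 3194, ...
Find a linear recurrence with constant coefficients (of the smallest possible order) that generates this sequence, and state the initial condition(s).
Look for the lowest-order linear relation among consecutive terms.
Observation: y(n) - 4·y(n-1) - (1)·y(n-2) = 0 holds for the shown terms, and no order-1 relation y(n) = α·y(n-1) + β fits.
Check at n=3: 4·10 + (1)·2 = 42. ✓

y(n) = 4y(n-1) + y(n-2), y(0) = 2, y(1) = 2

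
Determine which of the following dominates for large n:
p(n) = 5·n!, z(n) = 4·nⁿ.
Comparing growth rates:
Growth-rate hierarchy: log n ≺ any polynomial ≺ any exponential cⁿ (c>1) ≺ n! ≺ nⁿ.
super-exponential nⁿ dominates factorial asymptotically.

z(n) grows faster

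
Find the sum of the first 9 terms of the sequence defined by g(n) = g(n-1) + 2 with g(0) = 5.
Computing the sequence terms: 5, 7, 9, 11, 13, 15, 17, 19, 21
Adding these values together:

117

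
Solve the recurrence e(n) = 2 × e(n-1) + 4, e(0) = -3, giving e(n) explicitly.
Recurrence: e(n) = 2 × e(n-1) + 4, initial: e(0) = -3.
Try e(n) = A·2ⁿ + C. Substituting: A·2ⁿ + C = 2(A·2ⁿ⁻¹ + C) + 4 = A·2ⁿ + 2C + 4, so C = 2C + 4, giving C = -4. Then e(0) = A - 4 = -3 gives A = 1.

e(n) = 2ⁿ - 4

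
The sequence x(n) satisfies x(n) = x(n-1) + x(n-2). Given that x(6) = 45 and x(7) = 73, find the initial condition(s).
Work backwards using x(k) = x(k+2) - x(k+1):
x(5) = x(7) - x(6) = 73 - 45 = 28
x(4) = x(6) - x(5) = 45 - 28 = 17
x(3) = x(5) - x(4) = 28 - 17 = 11
x(2) = x(4) - x(3) = 17 - 11 = 6
x(1) = x(3) - x(2) = 11 - 6 = 5
x(0) = x(2) - x(1) = 6 - 5 = 1

x(0) = 1, x(1) = 5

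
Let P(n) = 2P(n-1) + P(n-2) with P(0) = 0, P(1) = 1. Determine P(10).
Computing the sequence terms:
0, 1, 2, 5, 12, 29, 70, 169, 408, 985, 2378

2378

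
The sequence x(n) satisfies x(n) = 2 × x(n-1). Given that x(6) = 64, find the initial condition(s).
In general x(n) = 2ⁿ · x(0). At n = 6: x(0) = x(6) / 2^6 = 64 / 64 = 1.

x(0) = 1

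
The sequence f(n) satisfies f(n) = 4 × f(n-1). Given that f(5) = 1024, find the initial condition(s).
In general f(n) = 4ⁿ · f(0). At n = 5: f(0) = f(5) / 4^5 = 1024 / 1024 = 1.

f(0) = 1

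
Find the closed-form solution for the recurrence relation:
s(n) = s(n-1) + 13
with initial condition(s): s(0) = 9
Recurrence: s(n) = s(n-1) + 13, initial: s(0) = 9.
Each step adds 13, so s(n) = s(0) + 13n = 13n + 9.

s(n) = 13n + 9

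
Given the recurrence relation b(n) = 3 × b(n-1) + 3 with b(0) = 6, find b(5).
Computing step by step:
b(0) = 6
b(1) = 3 × 6 + 3 = 21
b(2) = 3 × 21 + 3 = 66
b(3) = 3 × 66 + 3 = 201
b(4) = 3 × 201 + 3 = 606
b(5) = 3 × 606 + 3 = 1821

1821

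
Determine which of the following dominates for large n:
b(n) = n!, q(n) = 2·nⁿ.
Comparing growth rates:
Growth-rate hierarchy: log n ≺ any polynomial ≺ any exponential cⁿ (c>1) ≺ n! ≺ nⁿ.
super-exponential nⁿ dominates factorial asymptotically.

q(n) grows faster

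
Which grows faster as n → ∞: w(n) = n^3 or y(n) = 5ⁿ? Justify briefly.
Comparing growth rates:
Growth-rate hierarchy: log n ≺ any polynomial ≺ any exponential cⁿ (c>1) ≺ n! ≺ nⁿ.
exponential base 5 dominates polynomial degree 3 asymptotically.

y(n) grows faster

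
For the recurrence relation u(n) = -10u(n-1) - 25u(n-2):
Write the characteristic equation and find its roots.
Substitute u(n) = rⁿ and divide through by rⁿ⁻²: r² + 10r + 25 = 0
Factor: (r + 5)² = 0, so r = -5 (double root).
General solution: u(n) = (A + Bn)·(-5)ⁿ

Characteristic: r² + 10r + 25 = 0, Roots: r = -5 (double root)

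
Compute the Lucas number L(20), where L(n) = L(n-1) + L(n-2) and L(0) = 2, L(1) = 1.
Computing the sequence terms:
2, 1, 3, 4, 7, 11, 18, 29, 47, 76, 123, 199, 322, 521, 843, 1364, 2207, 3571, 5778, 9349, 15127

15127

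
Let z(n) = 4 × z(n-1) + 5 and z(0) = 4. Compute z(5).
Computing step by step:
z(0) = 4
z(1) = 4 × 4 + 5 = 21
z(2) = 4 × 21 + 5 = 89
z(3) = 4 × 89 + 5 = 361
z(4) = 4 × 361 + 5 = 1449
z(5) = 4 × 1449 + 5 = 5801

5801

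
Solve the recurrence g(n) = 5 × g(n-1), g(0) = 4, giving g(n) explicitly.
Recurrence: g(n) = 5 × g(n-1), initial: g(0) = 4.
Each term is 5 times the previous, so this is geometric with ratio 5. After n steps: g(n) = g(0)·5ⁿ = 4·5ⁿ.

g(n) = 4·5ⁿ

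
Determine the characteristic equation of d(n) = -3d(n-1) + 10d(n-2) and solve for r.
Substitute d(n) = rⁿ and divide through by rⁿ⁻²: r² + 3r - 10 = 0
Factor: (r + 5)(r - 2) = 0, so r = -5, 2.
General solution: d(n) = A·(-5)ⁿ + B·2ⁿ

Characteristic: r² + 3r - 10 = 0, Roots: r = -5, 2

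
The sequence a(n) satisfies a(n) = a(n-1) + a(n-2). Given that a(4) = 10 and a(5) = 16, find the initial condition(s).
Work backwards using a(k) = a(k+2) - a(k+1):
a(3) = a(5) - a(4) = 16 - 10 = 6
a(2) = a(4) - a(3) = 10 - 6 = 4
a(1) = a(3) - a(2) = 6 - 4 = 2
a(0) = a(2) - a(1) = 4 - 2 = 2

a(0) = 2, a(1) = 2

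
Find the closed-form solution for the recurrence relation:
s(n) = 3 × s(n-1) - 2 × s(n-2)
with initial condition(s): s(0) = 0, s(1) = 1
Recurrence: s(n) = 3 × s(n-1) - 2 × s(n-2), initial: s(0) = 0, s(1) = 1.
Characteristic equation: r² - 3r + 2 = 0, which factors as (r - 2)(r - 1) = 0, so r = 2, 1. General solution s(n) = A·2ⁿ + B·1ⁿ. From s(0) = 0: A + B = 0. From s(1) = 1: 2A + 1B = 1. Solving gives A = 1, B = -1.

s(n) = 2ⁿ - 1ⁿ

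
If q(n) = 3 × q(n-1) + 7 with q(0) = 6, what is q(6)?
Computing step by step:
q(0) = 6
q(1) = 3 × 6 + 7 = 25
q(2) = 3 × 25 + 7 = 82
q(3) = 3 × 82 + 7 = 253
q(4) = 3 × 253 + 7 = 766
q(5) = 3 × 766 + 7 = 2305
q(6) = 3 × 2305 + 7 = 6922

6922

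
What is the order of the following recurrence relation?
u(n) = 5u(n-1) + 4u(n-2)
The order is the largest lag k for which u(n-k) appears. Here the deepest term is u(n-2), so the order is 2.

Order 2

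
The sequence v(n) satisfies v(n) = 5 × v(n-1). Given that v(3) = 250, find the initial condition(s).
In general v(n) = 5ⁿ · v(0). At n = 3: v(0) = v(3) / 5^3 = 250 / 125 = 2.

v(0) = 2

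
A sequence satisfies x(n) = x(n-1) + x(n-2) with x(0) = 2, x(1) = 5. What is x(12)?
Computing the sequence terms:
2, 5, 7, 12, 19, 31, 50, 81, 131, 212, 343, 555, 898

898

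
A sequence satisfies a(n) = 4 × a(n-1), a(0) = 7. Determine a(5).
Computing step by step:
a(0) = 7
a(1) = 4 × 7 = 28
a(2) = 4 × 28 = 112
a(3) = 4 × 112 = 448
a(4) = 4 × 448 = 1792
a(5) = 4 × 1792 = 7168

7168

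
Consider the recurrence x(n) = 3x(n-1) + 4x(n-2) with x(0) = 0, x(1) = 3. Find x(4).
Computing the sequence terms:
0, 3, 9, 39, 153

153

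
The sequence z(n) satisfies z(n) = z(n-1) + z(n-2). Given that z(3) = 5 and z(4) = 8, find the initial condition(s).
Work backwards using z(k) = z(k+2) - z(k+1):
z(2) = z(4) - z(3) = 8 - 5 = 3
z(1) = z(3) - z(2) = 5 - 3 = 2
z(0) = z(2) - z(1) = 3 - 2 = 1

z(0) = 1, z(1) = 2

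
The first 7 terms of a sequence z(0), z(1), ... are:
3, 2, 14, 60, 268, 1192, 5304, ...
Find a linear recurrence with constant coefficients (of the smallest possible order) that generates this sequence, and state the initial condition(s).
Look for the lowest-order linear relation among consecutive terms.
Observation: z(n) - 4·z(n-1) - (2)·z(n-2) = 0 holds for the shown terms, and no order-1 relation z(n) = α·z(n-1) + β fits.
Check at n=3: 4·14 + (2)·2 = 60. ✓

z(n) = 4z(n-1) + 2z(n-2), z(0) = 3, z(1) = 2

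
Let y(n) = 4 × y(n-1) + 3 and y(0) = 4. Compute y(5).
Computing step by step:
y(0) = 4
y(1) = 4 × 4 + 3 = 19
y(2) = 4 × 19 + 3 = 79
y(3) = 4 × 79 + 3 = 319
y(4) = 4 × 319 + 3 = 1279
y(5) = 4 × 1279 + 3 = 5119

5119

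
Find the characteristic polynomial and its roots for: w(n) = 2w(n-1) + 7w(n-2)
Substitute w(n) = rⁿ and divide through by rⁿ⁻²: r² - 2r - 7 = 0
Discriminant: 2² + 4·7 = 32, not a perfect square, so by the quadratic formula r = (2 ± √32)/2.
General solution: w(n) = A·r₁ⁿ + B·r₂ⁿ where r₁,r₂ = (2 ± √32)/2

Characteristic: r² - 2r - 7 = 0, Roots: r = (2 ± √32)/2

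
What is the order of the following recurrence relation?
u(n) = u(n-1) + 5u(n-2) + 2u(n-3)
The order is the largest lag k for which u(n-k) appears. Here the deepest term is u(n-3), so the order is 3.

Order 3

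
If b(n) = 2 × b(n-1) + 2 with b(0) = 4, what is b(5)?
Computing step by step:
b(0) = 4
b(1) = 2 × 4 + 2 = 10
b(2) = 2 × 10 + 2 = 22
b(3) = 2 × 22 + 2 = 46
b(4) = 2 × 46 + 2 = 94
b(5) = 2 × 94 + 2 = 190

190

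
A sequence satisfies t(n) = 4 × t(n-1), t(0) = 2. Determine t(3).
Computing step by step:
t(0) = 2
t(1) = 4 × 2 = 8
t(2) = 4 × 8 = 32
t(3) = 4 × 32 = 128

128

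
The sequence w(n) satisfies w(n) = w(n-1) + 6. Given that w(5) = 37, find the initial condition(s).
w(5) = w(0) + 5·6, so w(0) = 37 - 30 = 7.

w(0) = 7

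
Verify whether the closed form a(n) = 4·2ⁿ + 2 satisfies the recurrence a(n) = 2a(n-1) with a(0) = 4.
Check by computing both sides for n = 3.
From the recurrence with a(0) = 4:
  a(0) = 4, a(1) = 8, a(2) = 16, a(3) = 32
  so the recurrence gives a(3) = 32.
From the proposed closed form a(n) = 4·2ⁿ + 2:
  a(3) = 34.
The recurrence gives 32 but the closed form gives 34, so the closed form does not satisfy the recurrence.

No, the closed form is incorrect.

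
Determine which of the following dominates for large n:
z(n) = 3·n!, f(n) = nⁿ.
Comparing growth rates:
Growth-rate hierarchy: log n ≺ any polynomial ≺ any exponential cⁿ (c>1) ≺ n! ≺ nⁿ.
super-exponential nⁿ dominates factorial asymptotically.

f(n) grows faster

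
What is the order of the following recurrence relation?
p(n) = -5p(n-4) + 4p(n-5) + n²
The order is the largest lag k for which p(n-k) appears. Here the deepest term is p(n-5) (the n² term is non-homogeneous and does not affect the order), so the order is 5.

Order 5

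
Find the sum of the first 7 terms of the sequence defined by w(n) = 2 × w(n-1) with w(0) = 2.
Computing the sequence terms: 2, 4, 8, 16, 32, 64, 128
Adding these values together:

254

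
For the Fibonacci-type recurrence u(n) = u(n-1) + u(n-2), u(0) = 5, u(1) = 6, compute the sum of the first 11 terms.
Computing the sequence terms: 5, 6, 11, 17, 28, 45, 73, 118, 191, 309, 500
Adding these values together:

1303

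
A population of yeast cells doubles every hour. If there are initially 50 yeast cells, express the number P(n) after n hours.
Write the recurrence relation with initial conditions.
Each hour multiplies the count by 2, so the count after n hours depends only on the count after n-1 hours: P(n) = 2 × P(n-1). The starting count gives P(0) = 50.
Unrolling n times gives the closed form P(n) = 50 × 2ⁿ.

P(n) = 2 × P(n-1), P(0) = 50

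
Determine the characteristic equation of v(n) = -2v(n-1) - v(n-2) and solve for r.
Substitute v(n) = rⁿ and divide through by rⁿ⁻²: r² + 2r + 1 = 0
Factor: (r + 1)² = 0, so r = -1 (double root).
General solution: v(n) = (A + Bn)·(-1)ⁿ

Characteristic: r² + 2r + 1 = 0, Roots: r = -1 (double root)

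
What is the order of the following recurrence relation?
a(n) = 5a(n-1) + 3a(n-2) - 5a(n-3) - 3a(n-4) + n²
The order is the largest lag k for which a(n-k) appears. Here the deepest term is a(n-4) (the n² term is non-homogeneous and does not affect the order), so the order is 4.

Order 4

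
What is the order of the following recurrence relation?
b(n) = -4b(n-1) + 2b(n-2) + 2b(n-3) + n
The order is the largest lag k for which b(n-k) appears. Here the deepest term is b(n-3) (the n term is non-homogeneous and does not affect the order), so the order is 3.

Order 3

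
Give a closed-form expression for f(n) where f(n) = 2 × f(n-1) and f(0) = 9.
Recurrence: f(n) = 2 × f(n-1), initial: f(0) = 9.
Each term is 2 times the previous, so this is geometric with ratio 2. After n steps: f(n) = f(0)·2ⁿ = 9·2ⁿ.

f(n) = 9·2ⁿ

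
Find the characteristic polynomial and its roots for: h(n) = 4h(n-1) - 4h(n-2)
Substitute h(n) = rⁿ and divide through by rⁿ⁻²: r² - 4r + 4 = 0
Factor: (r - 2)² = 0, so r = 2 (double root).
General solution: h(n) = (A + Bn)·2ⁿ

Characteristic: r² - 4r + 4 = 0, Roots: r = 2 (double root)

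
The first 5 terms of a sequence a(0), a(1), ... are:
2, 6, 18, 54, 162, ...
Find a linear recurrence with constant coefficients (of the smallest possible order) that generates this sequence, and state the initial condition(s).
Look for the lowest-order linear relation among consecutive terms.
Observation: each term is 3× the previous.
Check at n=2: 3·6 = 18. ✓

a(n) = 3 × a(n-1), a(0) = 2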